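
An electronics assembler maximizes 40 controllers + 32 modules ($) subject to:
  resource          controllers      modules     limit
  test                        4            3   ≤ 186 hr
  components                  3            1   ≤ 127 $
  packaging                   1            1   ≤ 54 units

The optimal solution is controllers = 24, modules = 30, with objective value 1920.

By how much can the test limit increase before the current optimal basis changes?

Binding constraints: test, packaging. The basis is B = [[4,3],[1,1]] with det 1.
Per unit increase in test, x* moves by d = (1, -1).
The basis stays optimal until components becomes binding; allowable increase = 12.5 hr.

12.5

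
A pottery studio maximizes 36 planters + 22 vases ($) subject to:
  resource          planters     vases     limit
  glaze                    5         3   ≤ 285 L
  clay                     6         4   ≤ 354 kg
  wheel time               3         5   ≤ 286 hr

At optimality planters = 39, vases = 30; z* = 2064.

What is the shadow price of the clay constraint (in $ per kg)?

At the optimum: glaze uses 285 of 285 (binding); clay uses 354 of 354 (binding); wheel time uses 267 of 286 (slack = 19).
Since wheel time is not tight, its dual is 0.
From A_Bᵀ y = c: 5·y_glaze + 6·y_clay = 36; 3·y_glaze + 4·y_clay = 22.
This yields shadow prices y_glaze = 6, y_clay = 1.
Shadow price of clay = 1.

1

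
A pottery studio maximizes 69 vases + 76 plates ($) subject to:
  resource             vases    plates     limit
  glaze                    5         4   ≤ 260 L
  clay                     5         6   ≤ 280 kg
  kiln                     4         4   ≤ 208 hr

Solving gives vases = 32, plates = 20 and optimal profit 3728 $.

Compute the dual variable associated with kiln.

Binding: clay and kiln. Non-binding: glaze (20 unused).
By complementary slackness, y = 0 for the non-binding constraint.
The binding rows give the dual system: 5·y_clay + 4·y_kiln = 69 and 6·y_clay + 4·y_kiln = 76.
Solving: y_clay = 7, y_kiln = 8.5.
Shadow price of kiln = 8.5.

8.5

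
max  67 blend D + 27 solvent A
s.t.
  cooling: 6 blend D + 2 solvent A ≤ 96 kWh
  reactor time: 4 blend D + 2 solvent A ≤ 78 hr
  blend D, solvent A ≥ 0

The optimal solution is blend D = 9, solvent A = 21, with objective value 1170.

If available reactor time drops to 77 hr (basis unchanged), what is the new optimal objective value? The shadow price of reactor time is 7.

1163

Δb = -1, so new z* = 1170 + (7)·(-1) = 1170 − 7 = 1163.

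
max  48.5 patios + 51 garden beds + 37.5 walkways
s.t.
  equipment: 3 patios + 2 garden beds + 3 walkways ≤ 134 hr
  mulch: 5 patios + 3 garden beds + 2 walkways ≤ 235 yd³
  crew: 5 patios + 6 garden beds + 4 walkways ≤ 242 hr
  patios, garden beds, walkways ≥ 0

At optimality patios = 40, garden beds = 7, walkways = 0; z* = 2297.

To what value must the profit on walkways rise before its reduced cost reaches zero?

At the optimum: equipment uses 134 of 134 (binding); mulch uses 221 of 235 (slack = 14); crew uses 242 of 242 (binding).
Slack constraints have shadow price 0 (complementary slackness).
Dual feasibility on the basic columns requires 3·y_equipment + 5·y_crew = 48.5, 2·y_equipment + 6·y_crew = 51.
This yields shadow prices y_equipment = 4.5, y_crew = 7.
walkways enters the basis when its profit ≥ yᵀa₃ = 4.5·3 + 7·4 = 41.5.

41.5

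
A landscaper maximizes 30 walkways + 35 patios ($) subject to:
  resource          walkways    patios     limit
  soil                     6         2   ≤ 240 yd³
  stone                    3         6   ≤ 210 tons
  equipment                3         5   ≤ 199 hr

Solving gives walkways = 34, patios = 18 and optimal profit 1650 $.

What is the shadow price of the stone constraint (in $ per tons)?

Binding: soil and stone. Non-binding: equipment (7 unused).
By complementary slackness, y = 0 for the non-binding constraint.
The binding rows give the dual system: 6·y_soil + 3·y_stone = 30 and 2·y_soil + 6·y_stone = 35.
Solving: y_soil = 2.5, y_stone = 5.
Shadow price of stone = 5.

5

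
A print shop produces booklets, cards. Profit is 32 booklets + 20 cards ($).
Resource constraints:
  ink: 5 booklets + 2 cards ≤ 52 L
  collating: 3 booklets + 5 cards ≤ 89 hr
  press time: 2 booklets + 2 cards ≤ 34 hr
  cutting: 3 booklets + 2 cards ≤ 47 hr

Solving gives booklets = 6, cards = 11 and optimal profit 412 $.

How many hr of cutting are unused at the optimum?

7

cutting used = 3·6 + 2·11 = 40; slack = 47 − 40 = 7.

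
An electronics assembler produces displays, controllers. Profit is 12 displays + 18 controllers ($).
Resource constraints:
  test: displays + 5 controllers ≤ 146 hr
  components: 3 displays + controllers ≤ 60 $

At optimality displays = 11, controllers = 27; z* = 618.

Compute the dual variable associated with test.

3

Check each constraint at x*: test 146/146 (tight); components 60/60 (tight).
The binding rows give the dual system: 1·y_test + 3·y_components = 12 and 5·y_test + 1·y_components = 18.
This yields shadow prices y_test = 3, y_components = 3.
Shadow price of test = 3.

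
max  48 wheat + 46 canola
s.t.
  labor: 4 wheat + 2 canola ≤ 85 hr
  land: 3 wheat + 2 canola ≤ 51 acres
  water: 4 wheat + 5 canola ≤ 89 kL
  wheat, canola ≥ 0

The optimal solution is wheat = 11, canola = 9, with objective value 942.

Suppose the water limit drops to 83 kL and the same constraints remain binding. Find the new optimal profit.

Check each constraint at x*: labor 62/85 (slack 23); land 51/51 (tight); water 89/89 (tight).
By complementary slackness, y = 0 for the non-binding constraint.
Dual feasibility on the basic columns requires 3·y_land + 4·y_water = 48, 2·y_land + 5·y_water = 46.
This yields shadow prices y_land = 8, y_water = 6.
Δz = y_water·Δb = 6 × (-6) = -36, so new z* = 942 − 36 = 906.

906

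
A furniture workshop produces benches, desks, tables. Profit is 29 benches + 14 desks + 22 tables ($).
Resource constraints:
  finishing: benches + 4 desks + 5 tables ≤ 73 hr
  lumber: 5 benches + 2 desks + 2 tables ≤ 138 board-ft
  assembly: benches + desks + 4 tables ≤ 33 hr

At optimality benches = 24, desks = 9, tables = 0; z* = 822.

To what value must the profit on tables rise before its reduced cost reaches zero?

At the optimum: finishing uses 60 of 73 (slack = 13); lumber uses 138 of 138 (binding); assembly uses 33 of 33 (binding).
Since finishing is not tight, its dual is 0.
Dual feasibility on the basic columns requires 5·y_lumber + 1·y_assembly = 29, 2·y_lumber + 1·y_assembly = 14.
→ y_lumber = 5 and y_assembly = 4.
tables enters the basis when its profit ≥ yᵀa₃ = 5·2 + 4·4 = 26.

26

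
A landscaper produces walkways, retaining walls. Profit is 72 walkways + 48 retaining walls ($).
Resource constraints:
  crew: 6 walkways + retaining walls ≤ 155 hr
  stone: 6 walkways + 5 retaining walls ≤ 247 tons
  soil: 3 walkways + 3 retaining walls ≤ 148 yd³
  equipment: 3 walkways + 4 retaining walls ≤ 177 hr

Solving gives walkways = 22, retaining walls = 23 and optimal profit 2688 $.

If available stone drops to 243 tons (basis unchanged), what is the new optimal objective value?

Binding: crew and stone. Non-binding: soil (13 unused), equipment (19 unused).
By complementary slackness, y = 0 for the non-binding constraints.
The binding rows give the dual system: 6·y_crew + 6·y_stone = 72 and 1·y_crew + 5·y_stone = 48.
→ y_crew = 3 and y_stone = 9.
Δz = y_stone·Δb = 9 × (-4) = -36, so new z* = 2688 − 36 = 2652.

2652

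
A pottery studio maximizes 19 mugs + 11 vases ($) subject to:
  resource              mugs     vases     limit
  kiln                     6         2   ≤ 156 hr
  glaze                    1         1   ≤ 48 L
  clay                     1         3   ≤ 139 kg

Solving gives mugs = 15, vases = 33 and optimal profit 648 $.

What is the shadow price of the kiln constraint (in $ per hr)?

2

Binding: kiln and glaze. Non-binding: clay (25 unused).
By complementary slackness, y = 0 for the non-binding constraint.
The binding rows give the dual system: 6·y_kiln + 1·y_glaze = 19 and 2·y_kiln + 1·y_glaze = 11.
This yields shadow prices y_kiln = 2, y_glaze = 7.
Shadow price of kiln = 2.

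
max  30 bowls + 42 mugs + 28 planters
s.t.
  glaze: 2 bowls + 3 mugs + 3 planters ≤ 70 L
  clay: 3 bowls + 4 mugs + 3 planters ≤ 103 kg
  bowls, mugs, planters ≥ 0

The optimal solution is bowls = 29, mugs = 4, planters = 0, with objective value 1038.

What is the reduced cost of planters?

At the optimum: glaze uses 70 of 70 (binding); clay uses 103 of 103 (binding).
From A_Bᵀ y = c: 2·y_glaze + 3·y_clay = 30; 3·y_glaze + 4·y_clay = 42.
→ y_glaze = 6 and y_clay = 6.
Reduced cost of planters: c₃ − yᵀa₃ = 28 − (6·3 + 6·3) = 28 − 36 = -8.

-8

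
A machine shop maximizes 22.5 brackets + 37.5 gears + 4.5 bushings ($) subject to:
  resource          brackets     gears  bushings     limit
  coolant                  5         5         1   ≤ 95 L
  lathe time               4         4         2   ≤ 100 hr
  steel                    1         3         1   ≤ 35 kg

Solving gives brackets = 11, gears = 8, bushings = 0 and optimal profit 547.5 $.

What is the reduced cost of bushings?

Binding: coolant and steel. Non-binding: lathe time (24 unused).
Slack constraints have shadow price 0 (complementary slackness).
From A_Bᵀ y = c: 5·y_coolant + 1·y_steel = 22.5; 5·y_coolant + 3·y_steel = 37.5.
Solving: y_coolant = 3, y_steel = 7.5.
Reduced cost of bushings: c₃ − yᵀa₃ = 4.5 − (3·1 + 7.5·1) = 4.5 − 10.5 = -6.

-6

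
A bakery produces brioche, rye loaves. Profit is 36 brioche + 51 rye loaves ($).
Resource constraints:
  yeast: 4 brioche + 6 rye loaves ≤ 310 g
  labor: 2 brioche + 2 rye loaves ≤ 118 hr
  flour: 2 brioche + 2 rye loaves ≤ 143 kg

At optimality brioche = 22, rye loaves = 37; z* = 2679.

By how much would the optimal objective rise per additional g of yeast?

Binding: yeast and labor. Non-binding: flour (25 unused).
By complementary slackness, y = 0 for the non-binding constraint.
From A_Bᵀ y = c: 4·y_yeast + 2·y_labor = 36; 6·y_yeast + 2·y_labor = 51.
Solving: y_yeast = 7.5, y_labor = 3.
Shadow price of yeast = 7.5.

7.5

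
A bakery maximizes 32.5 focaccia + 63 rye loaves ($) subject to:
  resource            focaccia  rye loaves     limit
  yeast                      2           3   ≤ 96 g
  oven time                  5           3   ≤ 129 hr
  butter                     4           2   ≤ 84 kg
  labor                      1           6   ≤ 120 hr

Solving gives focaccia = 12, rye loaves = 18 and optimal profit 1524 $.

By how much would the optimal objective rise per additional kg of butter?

6

Check each constraint at x*: yeast 78/96 (slack 18); oven time 114/129 (slack 15); butter 84/84 (tight); labor 120/120 (tight).
Since yeast, oven time are not tight, their duals are 0.
From A_Bᵀ y = c: 4·y_butter + 1·y_labor = 32.5; 2·y_butter + 6·y_labor = 63.
This yields shadow prices y_butter = 6, y_labor = 8.5.
Shadow price of butter = 6.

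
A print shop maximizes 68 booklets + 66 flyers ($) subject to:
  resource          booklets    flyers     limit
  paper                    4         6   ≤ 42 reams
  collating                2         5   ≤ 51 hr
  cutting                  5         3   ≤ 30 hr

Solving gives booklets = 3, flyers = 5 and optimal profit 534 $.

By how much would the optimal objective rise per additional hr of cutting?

At the optimum: paper uses 42 of 42 (binding); collating uses 31 of 51 (slack = 20); cutting uses 30 of 30 (binding).
Slack constraints have shadow price 0 (complementary slackness).
From A_Bᵀ y = c: 4·y_paper + 5·y_cutting = 68; 6·y_paper + 3·y_cutting = 66.
→ y_paper = 7 and y_cutting = 8.
Shadow price of cutting = 8.

8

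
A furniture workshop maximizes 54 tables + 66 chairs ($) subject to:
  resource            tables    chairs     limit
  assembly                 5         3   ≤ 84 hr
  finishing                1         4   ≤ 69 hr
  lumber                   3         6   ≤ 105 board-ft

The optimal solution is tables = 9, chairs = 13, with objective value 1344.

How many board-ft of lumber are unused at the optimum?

0

lumber used = 3·9 + 6·13 = 105; slack = 105 − 105 = 0.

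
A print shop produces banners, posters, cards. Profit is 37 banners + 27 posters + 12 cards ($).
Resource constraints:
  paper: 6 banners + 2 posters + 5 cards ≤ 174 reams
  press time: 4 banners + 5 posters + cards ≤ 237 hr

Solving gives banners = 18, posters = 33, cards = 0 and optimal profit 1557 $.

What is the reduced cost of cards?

-9.5

Both paper and press time are binding at x*.
The binding rows give the dual system: 6·y_paper + 4·y_press time = 37 and 2·y_paper + 5·y_press time = 27.
This yields shadow prices y_paper = 3.5, y_press time = 4.
Reduced cost of cards: c₃ − yᵀa₃ = 12 − (3.5·5 + 4·1) = 12 − 21.5 = -9.5.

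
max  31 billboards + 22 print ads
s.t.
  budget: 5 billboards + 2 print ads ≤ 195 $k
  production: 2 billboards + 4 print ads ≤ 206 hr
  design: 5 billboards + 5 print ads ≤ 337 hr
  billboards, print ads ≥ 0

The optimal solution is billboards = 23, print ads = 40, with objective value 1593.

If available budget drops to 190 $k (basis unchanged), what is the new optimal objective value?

Check each constraint at x*: budget 195/195 (tight); production 206/206 (tight); design 315/337 (slack 22).
Slack constraints have shadow price 0 (complementary slackness).
From A_Bᵀ y = c: 5·y_budget + 2·y_production = 31; 2·y_budget + 4·y_production = 22.
This yields shadow prices y_budget = 5, y_production = 3.
Δz = y_budget·Δb = 5 × (-5) = -25, so new z* = 1593 − 25 = 1568.

1568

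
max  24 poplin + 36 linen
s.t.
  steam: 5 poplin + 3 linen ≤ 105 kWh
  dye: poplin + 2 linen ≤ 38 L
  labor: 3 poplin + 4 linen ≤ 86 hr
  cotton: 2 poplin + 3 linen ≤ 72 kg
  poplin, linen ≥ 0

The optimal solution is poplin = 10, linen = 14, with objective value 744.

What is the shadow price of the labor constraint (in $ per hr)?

6

Binding: dye and labor. Non-binding: steam (13 unused), cotton (10 unused).
By complementary slackness, y = 0 for the non-binding constraints.
Dual feasibility on the basic columns requires 1·y_dye + 3·y_labor = 24, 2·y_dye + 4·y_labor = 36.
→ y_dye = 6 and y_labor = 6.
Shadow price of labor = 6.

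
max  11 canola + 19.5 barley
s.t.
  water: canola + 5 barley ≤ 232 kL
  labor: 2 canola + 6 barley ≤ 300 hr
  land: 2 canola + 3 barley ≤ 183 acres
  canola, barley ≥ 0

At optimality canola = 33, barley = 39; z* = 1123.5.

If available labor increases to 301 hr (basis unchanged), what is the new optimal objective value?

1124.5

At the optimum: water uses 228 of 232 (slack = 4); labor uses 300 of 300 (binding); land uses 183 of 183 (binding).
Slack constraints have shadow price 0 (complementary slackness).
Dual feasibility on the basic columns requires 2·y_labor + 2·y_land = 11, 6·y_labor + 3·y_land = 19.5.
→ y_labor = 1 and y_land = 4.5.
Δz = y_labor·Δb = 1 × (1) = 1, so new z* = 1123.5 + 1 = 1124.5.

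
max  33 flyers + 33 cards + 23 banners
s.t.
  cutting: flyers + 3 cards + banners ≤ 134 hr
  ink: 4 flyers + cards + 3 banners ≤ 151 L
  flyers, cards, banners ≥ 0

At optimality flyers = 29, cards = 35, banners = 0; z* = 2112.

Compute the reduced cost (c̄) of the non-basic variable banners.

-4

At the optimum: cutting uses 134 of 134 (binding); ink uses 151 of 151 (binding).
From A_Bᵀ y = c: 1·y_cutting + 4·y_ink = 33; 3·y_cutting + 1·y_ink = 33.
Solving: y_cutting = 9, y_ink = 6.
Reduced cost of banners: c₃ − yᵀa₃ = 23 − (9·1 + 6·3) = 23 − 27 = -4.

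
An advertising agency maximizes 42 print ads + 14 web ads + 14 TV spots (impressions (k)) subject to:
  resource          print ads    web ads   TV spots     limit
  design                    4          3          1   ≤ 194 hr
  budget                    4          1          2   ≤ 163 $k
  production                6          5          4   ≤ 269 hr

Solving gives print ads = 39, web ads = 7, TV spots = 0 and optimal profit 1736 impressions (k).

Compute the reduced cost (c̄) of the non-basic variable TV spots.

-8

Binding: budget and production. Non-binding: design (17 unused).
Since design is not tight, its dual is 0.
The binding rows give the dual system: 4·y_budget + 6·y_production = 42 and 1·y_budget + 5·y_production = 14.
→ y_budget = 9 and y_production = 1.
Reduced cost of TV spots: c₃ − yᵀa₃ = 14 − (9·2 + 1·4) = 14 − 22 = -8.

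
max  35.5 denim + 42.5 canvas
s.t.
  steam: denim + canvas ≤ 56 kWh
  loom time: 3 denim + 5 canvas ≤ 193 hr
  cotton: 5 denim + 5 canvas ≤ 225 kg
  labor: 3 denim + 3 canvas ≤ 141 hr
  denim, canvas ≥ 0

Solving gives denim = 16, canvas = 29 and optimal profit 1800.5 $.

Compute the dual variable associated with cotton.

Check each constraint at x*: steam 45/56 (slack 11); loom time 193/193 (tight); cotton 225/225 (tight); labor 135/141 (slack 6).
Since steam, labor are not tight, their duals are 0.
The binding rows give the dual system: 3·y_loom time + 5·y_cotton = 35.5 and 5·y_loom time + 5·y_cotton = 42.5.
Solving: y_loom time = 3.5, y_cotton = 5.
Shadow price of cotton = 5.

5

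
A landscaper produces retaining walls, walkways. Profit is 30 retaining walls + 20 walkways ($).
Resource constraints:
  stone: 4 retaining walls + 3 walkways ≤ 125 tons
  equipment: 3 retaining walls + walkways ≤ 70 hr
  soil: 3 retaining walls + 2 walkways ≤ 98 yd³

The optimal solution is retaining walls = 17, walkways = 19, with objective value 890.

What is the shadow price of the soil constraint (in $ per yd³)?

Check each constraint at x*: stone 125/125 (tight); equipment 70/70 (tight); soil 89/98 (slack 9).
Slack constraints have shadow price 0 (complementary slackness).
From A_Bᵀ y = c: 4·y_stone + 3·y_equipment = 30; 3·y_stone + 1·y_equipment = 20.
This yields shadow prices y_stone = 6, y_equipment = 2.
Shadow price of soil = 0.

0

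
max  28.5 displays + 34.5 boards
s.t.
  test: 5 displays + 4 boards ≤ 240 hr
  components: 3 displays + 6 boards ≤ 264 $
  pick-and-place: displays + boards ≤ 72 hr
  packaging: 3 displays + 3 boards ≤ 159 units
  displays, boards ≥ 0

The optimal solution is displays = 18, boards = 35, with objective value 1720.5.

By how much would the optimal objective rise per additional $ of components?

2

Check each constraint at x*: test 230/240 (slack 10); components 264/264 (tight); pick-and-place 53/72 (slack 19); packaging 159/159 (tight).
By complementary slackness, y = 0 for the non-binding constraints.
The binding rows give the dual system: 3·y_components + 3·y_packaging = 28.5 and 6·y_components + 3·y_packaging = 34.5.
This yields shadow prices y_components = 2, y_packaging = 7.5.
Shadow price of components = 2.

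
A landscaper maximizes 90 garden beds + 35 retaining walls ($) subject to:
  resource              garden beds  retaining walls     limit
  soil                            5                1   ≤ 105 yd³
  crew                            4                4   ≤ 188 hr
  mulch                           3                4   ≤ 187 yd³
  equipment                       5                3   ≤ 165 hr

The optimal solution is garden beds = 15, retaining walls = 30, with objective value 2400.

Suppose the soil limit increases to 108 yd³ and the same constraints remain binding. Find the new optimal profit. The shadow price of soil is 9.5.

2428.5

Δb = 3, so new z* = 2400 + (9.5)·(3) = 2400 + 28.5 = 2428.5.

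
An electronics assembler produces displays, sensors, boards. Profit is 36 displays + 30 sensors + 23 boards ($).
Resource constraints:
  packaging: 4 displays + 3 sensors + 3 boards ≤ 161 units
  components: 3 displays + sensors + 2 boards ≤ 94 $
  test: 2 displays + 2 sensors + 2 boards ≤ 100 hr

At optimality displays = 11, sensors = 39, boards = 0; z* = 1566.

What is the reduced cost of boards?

-7

At the optimum: packaging uses 161 of 161 (binding); components uses 72 of 94 (slack = 22); test uses 100 of 100 (binding).
Since components is not tight, its dual is 0.
From A_Bᵀ y = c: 4·y_packaging + 2·y_test = 36; 3·y_packaging + 2·y_test = 30.
→ y_packaging = 6 and y_test = 6.
Reduced cost of boards: c₃ − yᵀa₃ = 23 − (6·3 + 6·2) = 23 − 30 = -7.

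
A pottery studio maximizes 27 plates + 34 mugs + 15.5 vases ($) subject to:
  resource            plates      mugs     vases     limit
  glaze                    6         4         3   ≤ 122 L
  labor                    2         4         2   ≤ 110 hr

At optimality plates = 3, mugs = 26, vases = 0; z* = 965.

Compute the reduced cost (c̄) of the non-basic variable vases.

Check each constraint at x*: glaze 122/122 (tight); labor 110/110 (tight).
From A_Bᵀ y = c: 6·y_glaze + 2·y_labor = 27; 4·y_glaze + 4·y_labor = 34.
This yields shadow prices y_glaze = 2.5, y_labor = 6.
Reduced cost of vases: c₃ − yᵀa₃ = 15.5 − (2.5·3 + 6·2) = 15.5 − 19.5 = -4.

-4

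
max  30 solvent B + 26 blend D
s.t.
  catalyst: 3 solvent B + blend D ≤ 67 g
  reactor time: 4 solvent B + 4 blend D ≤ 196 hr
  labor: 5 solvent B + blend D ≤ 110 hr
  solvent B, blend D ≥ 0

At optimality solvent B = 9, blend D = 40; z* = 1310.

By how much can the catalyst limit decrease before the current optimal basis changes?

Binding constraints: catalyst, reactor time. The basis is B = [[3,1],[4,4]] with det 8.
Per unit decrease in catalyst, x* moves by d = (-0.5, 0.5).
The basis stays optimal until solvent B reaches 0; allowable decrease = 18 g.

18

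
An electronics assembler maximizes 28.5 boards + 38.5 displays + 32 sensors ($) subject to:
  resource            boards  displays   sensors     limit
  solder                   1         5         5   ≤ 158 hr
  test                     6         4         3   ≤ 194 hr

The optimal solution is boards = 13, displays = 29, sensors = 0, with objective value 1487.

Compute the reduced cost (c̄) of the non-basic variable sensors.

-2.5

At the optimum: solder uses 158 of 158 (binding); test uses 194 of 194 (binding).
The binding rows give the dual system: 1·y_solder + 6·y_test = 28.5 and 5·y_solder + 4·y_test = 38.5.
→ y_solder = 4.5 and y_test = 4.
Reduced cost of sensors: c₃ − yᵀa₃ = 32 − (4.5·5 + 4·3) = 32 − 34.5 = -2.5.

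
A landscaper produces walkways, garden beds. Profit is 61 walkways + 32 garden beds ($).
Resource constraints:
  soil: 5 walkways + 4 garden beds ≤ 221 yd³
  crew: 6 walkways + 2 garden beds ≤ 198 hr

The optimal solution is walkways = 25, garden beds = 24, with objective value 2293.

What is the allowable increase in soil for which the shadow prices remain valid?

Binding constraints: soil, crew. The basis is B = [[5,4],[6,2]] with det -14.
Per unit increase in soil, x* moves by d = (-0.1429, 0.4286).
The basis stays optimal until walkways reaches 0; allowable increase = 175 yd³.

175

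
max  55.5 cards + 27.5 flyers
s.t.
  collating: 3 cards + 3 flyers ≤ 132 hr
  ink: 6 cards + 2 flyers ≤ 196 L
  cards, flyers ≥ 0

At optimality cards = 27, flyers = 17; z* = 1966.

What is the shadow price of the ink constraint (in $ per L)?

Check each constraint at x*: collating 132/132 (tight); ink 196/196 (tight).
The binding rows give the dual system: 3·y_collating + 6·y_ink = 55.5 and 3·y_collating + 2·y_ink = 27.5.
Solving: y_collating = 4.5, y_ink = 7.
Shadow price of ink = 7.

7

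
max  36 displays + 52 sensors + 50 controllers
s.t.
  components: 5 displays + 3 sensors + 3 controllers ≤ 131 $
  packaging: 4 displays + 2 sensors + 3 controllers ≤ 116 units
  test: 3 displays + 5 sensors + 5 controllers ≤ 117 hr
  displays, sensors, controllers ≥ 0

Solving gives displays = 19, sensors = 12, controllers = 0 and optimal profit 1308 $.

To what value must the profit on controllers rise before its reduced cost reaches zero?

Binding: components and test. Non-binding: packaging (16 unused).
By complementary slackness, y = 0 for the non-binding constraint.
The binding rows give the dual system: 5·y_components + 3·y_test = 36 and 3·y_components + 5·y_test = 52.
This yields shadow prices y_components = 1.5, y_test = 9.5.
controllers enters the basis when its profit ≥ yᵀa₃ = 1.5·3 + 9.5·5 = 52.

52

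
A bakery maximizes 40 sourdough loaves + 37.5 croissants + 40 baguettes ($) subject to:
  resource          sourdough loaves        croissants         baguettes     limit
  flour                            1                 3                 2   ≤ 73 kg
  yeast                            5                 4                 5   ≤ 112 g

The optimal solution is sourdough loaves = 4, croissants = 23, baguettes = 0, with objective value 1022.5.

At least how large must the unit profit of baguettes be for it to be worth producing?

Both flour and yeast are binding at x*.
The binding rows give the dual system: 1·y_flour + 5·y_yeast = 40 and 3·y_flour + 4·y_yeast = 37.5.
Solving: y_flour = 2.5, y_yeast = 7.5.
baguettes enters the basis when its profit ≥ yᵀa₃ = 2.5·2 + 7.5·5 = 42.5.

42.5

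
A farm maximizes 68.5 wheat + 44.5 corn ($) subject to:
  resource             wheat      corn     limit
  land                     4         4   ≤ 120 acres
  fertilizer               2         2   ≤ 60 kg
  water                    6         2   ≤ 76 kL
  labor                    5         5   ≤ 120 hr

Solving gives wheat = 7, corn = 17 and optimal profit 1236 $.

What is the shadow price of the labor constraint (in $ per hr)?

Check each constraint at x*: land 96/120 (slack 24); fertilizer 48/60 (slack 12); water 76/76 (tight); labor 120/120 (tight).
Since land, fertilizer are not tight, their duals are 0.
From A_Bᵀ y = c: 6·y_water + 5·y_labor = 68.5; 2·y_water + 5·y_labor = 44.5.
→ y_water = 6 and y_labor = 6.5.
Shadow price of labor = 6.5.

6.5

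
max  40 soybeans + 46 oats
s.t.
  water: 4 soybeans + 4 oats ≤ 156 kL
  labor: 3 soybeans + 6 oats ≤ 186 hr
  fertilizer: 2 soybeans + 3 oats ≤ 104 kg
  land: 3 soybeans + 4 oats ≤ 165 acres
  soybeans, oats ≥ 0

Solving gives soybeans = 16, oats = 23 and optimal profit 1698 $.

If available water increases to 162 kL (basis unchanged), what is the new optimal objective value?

At the optimum: water uses 156 of 156 (binding); labor uses 186 of 186 (binding); fertilizer uses 101 of 104 (slack = 3); land uses 140 of 165 (slack = 25).
By complementary slackness, y = 0 for the non-binding constraints.
From A_Bᵀ y = c: 4·y_water + 3·y_labor = 40; 4·y_water + 6·y_labor = 46.
This yields shadow prices y_water = 8.5, y_labor = 2.
Δz = y_water·Δb = 8.5 × (6) = 51, so new z* = 1698 + 51 = 1749.

1749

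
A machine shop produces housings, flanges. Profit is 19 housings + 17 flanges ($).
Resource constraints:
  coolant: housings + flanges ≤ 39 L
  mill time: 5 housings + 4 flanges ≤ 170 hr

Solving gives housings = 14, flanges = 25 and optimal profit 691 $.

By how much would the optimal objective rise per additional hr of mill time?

2

At the optimum: coolant uses 39 of 39 (binding); mill time uses 170 of 170 (binding).
From A_Bᵀ y = c: 1·y_coolant + 5·y_mill time = 19; 1·y_coolant + 4·y_mill time = 17.
→ y_coolant = 9 and y_mill time = 2.
Shadow price of mill time = 2.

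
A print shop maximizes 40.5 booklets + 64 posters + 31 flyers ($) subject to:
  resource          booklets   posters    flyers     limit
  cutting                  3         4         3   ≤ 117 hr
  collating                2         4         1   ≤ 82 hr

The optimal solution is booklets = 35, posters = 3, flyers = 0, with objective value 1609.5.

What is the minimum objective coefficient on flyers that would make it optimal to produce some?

Both cutting and collating are binding at x*.
From A_Bᵀ y = c: 3·y_cutting + 2·y_collating = 40.5; 4·y_cutting + 4·y_collating = 64.
→ y_cutting = 8.5 and y_collating = 7.5.
flyers enters the basis when its profit ≥ yᵀa₃ = 8.5·3 + 7.5·1 = 33.

33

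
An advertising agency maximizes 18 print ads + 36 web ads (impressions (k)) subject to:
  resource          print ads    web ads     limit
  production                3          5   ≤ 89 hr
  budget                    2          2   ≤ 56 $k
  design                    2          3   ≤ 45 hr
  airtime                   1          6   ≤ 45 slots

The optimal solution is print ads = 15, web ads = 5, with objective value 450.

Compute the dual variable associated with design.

8

At the optimum: production uses 70 of 89 (slack = 19); budget uses 40 of 56 (slack = 16); design uses 45 of 45 (binding); airtime uses 45 of 45 (binding).
Since production, budget are not tight, their duals are 0.
Dual feasibility on the basic columns requires 2·y_design + 1·y_airtime = 18, 3·y_design + 6·y_airtime = 36.
→ y_design = 8 and y_airtime = 2.
Shadow price of design = 8.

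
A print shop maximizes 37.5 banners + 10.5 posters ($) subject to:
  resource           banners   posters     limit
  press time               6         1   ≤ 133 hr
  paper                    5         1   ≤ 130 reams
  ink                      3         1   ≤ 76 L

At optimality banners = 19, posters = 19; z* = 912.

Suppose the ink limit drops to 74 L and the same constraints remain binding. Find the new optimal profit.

895

Binding: press time and ink. Non-binding: paper (16 unused).
By complementary slackness, y = 0 for the non-binding constraint.
From A_Bᵀ y = c: 6·y_press time + 3·y_ink = 37.5; 1·y_press time + 1·y_ink = 10.5.
Solving: y_press time = 2, y_ink = 8.5.
Δz = y_ink·Δb = 8.5 × (-2) = -17, so new z* = 912 − 17 = 895.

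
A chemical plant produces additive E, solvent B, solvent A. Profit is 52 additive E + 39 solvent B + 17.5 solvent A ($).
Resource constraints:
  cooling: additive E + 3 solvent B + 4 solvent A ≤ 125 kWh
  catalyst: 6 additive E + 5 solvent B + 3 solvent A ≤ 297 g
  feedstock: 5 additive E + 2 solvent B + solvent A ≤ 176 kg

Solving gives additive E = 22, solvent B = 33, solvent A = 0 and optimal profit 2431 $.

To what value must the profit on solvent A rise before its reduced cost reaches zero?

At the optimum: cooling uses 121 of 125 (slack = 4); catalyst uses 297 of 297 (binding); feedstock uses 176 of 176 (binding).
Slack constraints have shadow price 0 (complementary slackness).
Dual feasibility on the basic columns requires 6·y_catalyst + 5·y_feedstock = 52, 5·y_catalyst + 2·y_feedstock = 39.
Solving: y_catalyst = 7, y_feedstock = 2.
solvent A enters the basis when its profit ≥ yᵀa₃ = 7·3 + 2·1 = 23.

23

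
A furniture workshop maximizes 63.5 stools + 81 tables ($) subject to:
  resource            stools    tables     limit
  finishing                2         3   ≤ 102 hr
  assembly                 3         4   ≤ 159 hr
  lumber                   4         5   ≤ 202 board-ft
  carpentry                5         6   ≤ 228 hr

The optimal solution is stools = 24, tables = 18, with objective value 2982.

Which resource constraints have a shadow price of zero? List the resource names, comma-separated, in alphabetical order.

assembly, lumber

finishing: 102/102 (binding)
assembly: 144/159 (slack 15)
lumber: 186/202 (slack 16)
carpentry: 228/228 (binding)
By complementary slackness, a constraint with positive slack has shadow price 0 → assembly, lumber.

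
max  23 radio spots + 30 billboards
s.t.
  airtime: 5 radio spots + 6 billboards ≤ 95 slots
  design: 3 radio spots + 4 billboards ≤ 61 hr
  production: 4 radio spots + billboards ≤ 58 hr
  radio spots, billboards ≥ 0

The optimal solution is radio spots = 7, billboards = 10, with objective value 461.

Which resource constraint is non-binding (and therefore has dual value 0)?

production

airtime: 95/95 (binding)
design: 61/61 (binding)
production: 38/58 (slack 20)
By complementary slackness, a constraint with positive slack has shadow price 0 → production.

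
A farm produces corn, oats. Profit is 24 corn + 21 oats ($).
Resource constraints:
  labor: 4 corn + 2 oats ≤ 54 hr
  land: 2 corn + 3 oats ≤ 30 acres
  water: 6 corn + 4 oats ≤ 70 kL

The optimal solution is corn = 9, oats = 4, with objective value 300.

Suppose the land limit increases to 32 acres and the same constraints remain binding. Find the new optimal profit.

Check each constraint at x*: labor 44/54 (slack 10); land 30/30 (tight); water 70/70 (tight).
By complementary slackness, y = 0 for the non-binding constraint.
Dual feasibility on the basic columns requires 2·y_land + 6·y_water = 24, 3·y_land + 4·y_water = 21.
This yields shadow prices y_land = 3, y_water = 3.
Δz = y_land·Δb = 3 × (2) = 6, so new z* = 300 + 6 = 306.

306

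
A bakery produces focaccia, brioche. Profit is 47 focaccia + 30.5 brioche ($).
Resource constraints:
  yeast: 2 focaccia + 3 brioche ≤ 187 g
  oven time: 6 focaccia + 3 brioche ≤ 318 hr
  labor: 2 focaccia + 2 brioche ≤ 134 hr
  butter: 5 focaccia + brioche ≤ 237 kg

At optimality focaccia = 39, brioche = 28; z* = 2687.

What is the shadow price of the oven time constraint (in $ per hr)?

Check each constraint at x*: yeast 162/187 (slack 25); oven time 318/318 (tight); labor 134/134 (tight); butter 223/237 (slack 14).
Since yeast, butter are not tight, their duals are 0.
The binding rows give the dual system: 6·y_oven time + 2·y_labor = 47 and 3·y_oven time + 2·y_labor = 30.5.
→ y_oven time = 5.5 and y_labor = 7.
Shadow price of oven time = 5.5.

5.5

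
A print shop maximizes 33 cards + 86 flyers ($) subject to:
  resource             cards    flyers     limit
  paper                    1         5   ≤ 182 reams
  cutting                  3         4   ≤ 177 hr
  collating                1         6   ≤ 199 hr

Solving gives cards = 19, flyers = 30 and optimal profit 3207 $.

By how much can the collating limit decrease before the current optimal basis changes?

Binding constraints: cutting, collating. The basis is B = [[3,4],[1,6]] with det 14.
Per unit decrease in collating, x* moves by d = (0.2857, -0.2143).
The basis stays optimal until flyers reaches 0; allowable decrease = 140 hr.

140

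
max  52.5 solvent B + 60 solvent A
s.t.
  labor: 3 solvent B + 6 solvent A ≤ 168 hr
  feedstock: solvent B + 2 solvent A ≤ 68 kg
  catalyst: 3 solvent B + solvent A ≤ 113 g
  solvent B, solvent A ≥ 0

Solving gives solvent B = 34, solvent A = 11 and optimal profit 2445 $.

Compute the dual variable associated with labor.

At the optimum: labor uses 168 of 168 (binding); feedstock uses 56 of 68 (slack = 12); catalyst uses 113 of 113 (binding).
Since feedstock is not tight, its dual is 0.
From A_Bᵀ y = c: 3·y_labor + 3·y_catalyst = 52.5; 6·y_labor + 1·y_catalyst = 60.
→ y_labor = 8.5 and y_catalyst = 9.
Shadow price of labor = 8.5.

8.5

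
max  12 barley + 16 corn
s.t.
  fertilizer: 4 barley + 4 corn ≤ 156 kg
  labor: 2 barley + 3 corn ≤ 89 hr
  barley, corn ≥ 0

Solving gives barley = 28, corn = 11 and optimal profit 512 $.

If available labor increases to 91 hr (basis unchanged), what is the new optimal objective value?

520

At the optimum: fertilizer uses 156 of 156 (binding); labor uses 89 of 89 (binding).
Dual feasibility on the basic columns requires 4·y_fertilizer + 2·y_labor = 12, 4·y_fertilizer + 3·y_labor = 16.
Solving: y_fertilizer = 1, y_labor = 4.
Δz = y_labor·Δb = 4 × (2) = 8, so new z* = 512 + 8 = 520.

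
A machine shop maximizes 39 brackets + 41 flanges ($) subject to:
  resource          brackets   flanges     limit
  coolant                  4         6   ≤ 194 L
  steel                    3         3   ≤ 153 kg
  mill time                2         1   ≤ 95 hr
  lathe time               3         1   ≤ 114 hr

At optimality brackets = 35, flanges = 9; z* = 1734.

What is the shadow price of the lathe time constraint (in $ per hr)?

At the optimum: coolant uses 194 of 194 (binding); steel uses 132 of 153 (slack = 21); mill time uses 79 of 95 (slack = 16); lathe time uses 114 of 114 (binding).
Slack constraints have shadow price 0 (complementary slackness).
From A_Bᵀ y = c: 4·y_coolant + 3·y_lathe time = 39; 6·y_coolant + 1·y_lathe time = 41.
→ y_coolant = 6 and y_lathe time = 5.
Shadow price of lathe time = 5.

5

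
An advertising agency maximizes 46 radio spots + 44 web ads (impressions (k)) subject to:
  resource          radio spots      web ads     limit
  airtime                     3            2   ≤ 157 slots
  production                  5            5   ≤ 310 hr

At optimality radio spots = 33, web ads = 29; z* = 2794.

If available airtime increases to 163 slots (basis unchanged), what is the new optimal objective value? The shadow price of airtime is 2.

2806

Δb = 6, so new z* = 2794 + (2)·(6) = 2794 + 12 = 2806.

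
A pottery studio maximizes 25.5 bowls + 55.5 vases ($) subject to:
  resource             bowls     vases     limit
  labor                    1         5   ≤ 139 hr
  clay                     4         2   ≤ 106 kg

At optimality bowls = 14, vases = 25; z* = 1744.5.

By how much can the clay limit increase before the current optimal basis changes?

Binding constraints: labor, clay. The basis is B = [[1,5],[4,2]] with det -18.
Per unit increase in clay, x* moves by d = (0.2778, -0.0556).
The basis stays optimal until vases reaches 0; allowable increase = 450 kg.

450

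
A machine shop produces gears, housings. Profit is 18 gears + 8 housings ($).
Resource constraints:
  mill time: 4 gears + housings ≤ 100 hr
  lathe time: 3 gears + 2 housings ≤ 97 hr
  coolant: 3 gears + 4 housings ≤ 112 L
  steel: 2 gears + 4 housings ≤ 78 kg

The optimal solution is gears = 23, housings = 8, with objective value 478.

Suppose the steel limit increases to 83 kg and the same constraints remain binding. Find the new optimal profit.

At the optimum: mill time uses 100 of 100 (binding); lathe time uses 85 of 97 (slack = 12); coolant uses 101 of 112 (slack = 11); steel uses 78 of 78 (binding).
Since lathe time, coolant are not tight, their duals are 0.
Dual feasibility on the basic columns requires 4·y_mill time + 2·y_steel = 18, 1·y_mill time + 4·y_steel = 8.
→ y_mill time = 4 and y_steel = 1.
Δz = y_steel·Δb = 1 × (5) = 5, so new z* = 478 + 5 = 483.

483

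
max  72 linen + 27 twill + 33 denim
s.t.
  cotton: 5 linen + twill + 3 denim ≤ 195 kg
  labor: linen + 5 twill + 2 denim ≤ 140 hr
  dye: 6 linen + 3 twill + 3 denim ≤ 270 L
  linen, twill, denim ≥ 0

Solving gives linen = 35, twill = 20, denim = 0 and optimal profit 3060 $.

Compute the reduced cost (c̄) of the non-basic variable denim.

-6

Binding: cotton and dye. Non-binding: labor (5 unused).
Since labor is not tight, its dual is 0.
Dual feasibility on the basic columns requires 5·y_cotton + 6·y_dye = 72, 1·y_cotton + 3·y_dye = 27.
→ y_cotton = 6 and y_dye = 7.
Reduced cost of denim: c₃ − yᵀa₃ = 33 − (6·3 + 7·3) = 33 − 39 = -6.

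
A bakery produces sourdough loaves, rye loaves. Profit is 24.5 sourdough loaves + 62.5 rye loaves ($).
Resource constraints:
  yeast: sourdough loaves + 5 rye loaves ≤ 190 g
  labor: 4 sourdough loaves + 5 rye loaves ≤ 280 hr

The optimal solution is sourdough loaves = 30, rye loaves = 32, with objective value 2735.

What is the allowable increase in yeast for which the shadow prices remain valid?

90

Binding constraints: yeast, labor. The basis is B = [[1,5],[4,5]] with det -15.
Per unit increase in yeast, x* moves by d = (-0.3333, 0.2667).
The basis stays optimal until sourdough loaves reaches 0; allowable increase = 90 g.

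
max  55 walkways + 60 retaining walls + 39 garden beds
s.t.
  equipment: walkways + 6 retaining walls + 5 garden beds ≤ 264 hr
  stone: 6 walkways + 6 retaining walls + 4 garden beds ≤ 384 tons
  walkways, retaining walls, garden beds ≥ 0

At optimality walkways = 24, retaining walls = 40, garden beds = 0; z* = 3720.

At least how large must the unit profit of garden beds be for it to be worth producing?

41

Check each constraint at x*: equipment 264/264 (tight); stone 384/384 (tight).
Dual feasibility on the basic columns requires 1·y_equipment + 6·y_stone = 55, 6·y_equipment + 6·y_stone = 60.
→ y_equipment = 1 and y_stone = 9.
garden beds enters the basis when its profit ≥ yᵀa₃ = 1·5 + 9·4 = 41.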